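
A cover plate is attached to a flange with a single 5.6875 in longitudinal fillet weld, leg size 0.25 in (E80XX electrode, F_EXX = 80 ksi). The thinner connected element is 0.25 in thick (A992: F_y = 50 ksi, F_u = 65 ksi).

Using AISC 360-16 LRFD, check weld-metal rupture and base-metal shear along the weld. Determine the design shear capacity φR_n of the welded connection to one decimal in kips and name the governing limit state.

36.2 kips (weld metal governs)

Weld metal: throat = 0.707×0.25 = 0.17675 in, L = 5.6875 in. φR_n = 0.75 × 0.6 × 80 × 0.17675 × 5.6875 = 36.2 kips.
Base metal shear (0.25 in plate): yield φR_n = 1.0×0.6×50×0.25×5.6875 = 42.7 kips; rupture φR_n = 0.75×0.6×65×0.25×5.6875 = 41.6 kips; take 41.6 kips (rupture).
Governing: min(36.2, 41.6) = 36.2 kips → weld metal.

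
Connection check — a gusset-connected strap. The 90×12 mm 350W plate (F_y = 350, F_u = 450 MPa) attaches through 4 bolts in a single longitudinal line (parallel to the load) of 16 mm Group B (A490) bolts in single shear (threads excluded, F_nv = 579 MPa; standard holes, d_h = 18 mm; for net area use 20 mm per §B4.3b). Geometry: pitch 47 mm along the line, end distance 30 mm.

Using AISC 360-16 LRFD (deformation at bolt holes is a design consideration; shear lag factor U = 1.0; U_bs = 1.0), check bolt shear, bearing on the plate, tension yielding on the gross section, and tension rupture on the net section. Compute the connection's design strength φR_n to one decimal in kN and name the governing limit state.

Bolt shear: A_b = π(16)²/4 = 201.06 mm². φR_n = 0.75 × 579 × 201.06 × 4 × 1 = 349.2 kN.
Bearing (12 mm plate, F_u = 450 MPa): end bolts L_c = 30 − 18/2 = 21, R_n = min(1.2×21×12×450, 2.4×16×12×450) = 136.08 kN/bolt; interior L_c = 47 − 18 = 29, R_n = 187.92 kN/bolt. φR_n = 0.75 × (1×136.08 + 3×187.92) = 524.9 kN.
Tension yield (gross): A_g = 90×12 = 1080 mm². φR_n = 0.90 × 350 × 1080 = 340.2 kN.
Tension rupture (net): A_n = (90 − 1×20)×12 = 840 mm² (U = 1.0, A_e = A_n). φR_n = 0.75 × 450 × 840 = 283.5 kN.
Governing: min(349.2, 524.9, 340.2, 283.5) = 283.5 kN → net-section rupture.

283.5 kN (net-section rupture governs)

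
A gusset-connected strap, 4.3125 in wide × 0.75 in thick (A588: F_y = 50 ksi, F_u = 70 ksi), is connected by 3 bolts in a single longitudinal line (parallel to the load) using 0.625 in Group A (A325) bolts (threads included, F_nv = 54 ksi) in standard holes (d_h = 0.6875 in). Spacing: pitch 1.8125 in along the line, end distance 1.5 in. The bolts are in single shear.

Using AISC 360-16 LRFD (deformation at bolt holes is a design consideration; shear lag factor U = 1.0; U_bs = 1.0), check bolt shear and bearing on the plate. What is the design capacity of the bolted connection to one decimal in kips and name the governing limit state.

Bolt shear: A_b = π(0.625)²/4 = 0.3068 in². φR_n = 0.75 × 54 × 0.3068 × 3 × 1 = 37.3 kips.
Bearing (0.75 in plate, F_u = 70 ksi): end bolts L_c = 1.5 − 0.6875/2 = 1.15625, R_n = min(1.2×1.15625×0.75×70, 2.4×0.625×0.75×70) = 72.844 kips/bolt; interior L_c = 1.8125 − 0.6875 = 1.125, R_n = 70.875 kips/bolt. φR_n = 0.75 × (1×72.844 + 2×70.875) = 160.9 kips.
Governing: min(37.3, 160.9) = 37.3 kips → bolt shear.

37.3 kips (bolt shear governs)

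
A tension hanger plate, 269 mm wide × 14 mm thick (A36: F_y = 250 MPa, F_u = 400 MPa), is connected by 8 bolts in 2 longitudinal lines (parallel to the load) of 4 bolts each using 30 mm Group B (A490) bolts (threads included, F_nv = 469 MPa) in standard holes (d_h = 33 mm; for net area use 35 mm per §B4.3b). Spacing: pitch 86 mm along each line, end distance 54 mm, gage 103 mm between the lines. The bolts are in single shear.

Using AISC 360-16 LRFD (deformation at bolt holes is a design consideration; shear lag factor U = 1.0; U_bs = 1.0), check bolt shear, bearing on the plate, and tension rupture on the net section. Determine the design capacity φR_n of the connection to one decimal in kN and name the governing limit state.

Bolt shear: A_b = π(30)²/4 = 706.86 mm². φR_n = 0.75 × 469 × 706.86 × 8 × 1 = 1989.1 kN.
Bearing (14 mm plate, F_u = 400 MPa): end bolts L_c = 54 − 33/2 = 37.5, R_n = min(1.2×37.5×14×400, 2.4×30×14×400) = 252 kN/bolt; interior L_c = 86 − 33 = 53, R_n = 356.16 kN/bolt. φR_n = 0.75 × (2×252 + 6×356.16) = 1980.7 kN.
Tension rupture (net): A_n = (269 − 2×35)×14 = 2786 mm² (U = 1.0, A_e = A_n). φR_n = 0.75 × 400 × 2786 = 835.8 kN.
Governing: min(1989.1, 1980.7, 835.8) = 835.8 kN → net-section rupture.

835.8 kN (net-section rupture governs)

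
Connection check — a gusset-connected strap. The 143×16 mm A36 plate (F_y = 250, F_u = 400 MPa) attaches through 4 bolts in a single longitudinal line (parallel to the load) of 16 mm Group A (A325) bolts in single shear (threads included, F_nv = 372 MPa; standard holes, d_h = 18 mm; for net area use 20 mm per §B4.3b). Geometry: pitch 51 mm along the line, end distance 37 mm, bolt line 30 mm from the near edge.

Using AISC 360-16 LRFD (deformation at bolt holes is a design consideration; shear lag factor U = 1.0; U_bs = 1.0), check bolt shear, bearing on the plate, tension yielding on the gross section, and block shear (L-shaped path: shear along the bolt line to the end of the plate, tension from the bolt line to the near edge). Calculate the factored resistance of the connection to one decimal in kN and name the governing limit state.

Bolt shear: A_b = π(16)²/4 = 201.06 mm². φR_n = 0.75 × 372 × 201.06 × 4 × 1 = 224.4 kN.
Bearing (16 mm plate, F_u = 400 MPa): end bolts L_c = 37 − 18/2 = 28, R_n = min(1.2×28×16×400, 2.4×16×16×400) = 215.04 kN/bolt; interior L_c = 51 − 18 = 33, R_n = 245.76 kN/bolt. φR_n = 0.75 × (1×215.04 + 3×245.76) = 714.2 kN.
Tension yield (gross): A_g = 143×16 = 2288 mm². φR_n = 0.90 × 250 × 2288 = 514.8 kN.
Block shear: shear path 1×[37+3×51] = 1×190 mm, A_gv = 3040, A_nv = 1×(190 − 3.5×20)×16 = 1920 mm²; tension to near edge: (30 − 0.5×20)×16 = 320 mm². R_n = min(0.6×400×1920, 0.6×250×3040) + 1.0×400×320 = min(460.8, 456) + 128 = 584 kN. φR_n = 0.75 × 584 = 438.0 kN.
Governing: min(224.4, 714.2, 514.8, 438.0) = 224.4 kN → bolt shear.

224.4 kN (bolt shear governs)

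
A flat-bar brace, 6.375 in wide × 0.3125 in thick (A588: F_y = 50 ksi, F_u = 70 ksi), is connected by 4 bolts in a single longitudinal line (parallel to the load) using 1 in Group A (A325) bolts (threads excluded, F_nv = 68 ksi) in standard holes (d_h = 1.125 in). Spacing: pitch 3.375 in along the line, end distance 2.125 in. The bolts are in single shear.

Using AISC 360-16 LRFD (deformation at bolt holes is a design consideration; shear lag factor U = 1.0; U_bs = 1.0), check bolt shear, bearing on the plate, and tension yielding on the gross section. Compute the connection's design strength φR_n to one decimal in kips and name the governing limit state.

89.6 kips (gross-section yield governs)

Bolt shear: A_b = π(1)²/4 = 0.7854 in². φR_n = 0.75 × 68 × 0.7854 × 4 × 1 = 160.2 kips.
Bearing (0.3125 in plate, F_u = 70 ksi): end bolts L_c = 2.125 − 1.125/2 = 1.5625, R_n = min(1.2×1.5625×0.3125×70, 2.4×1×0.3125×70) = 41.016 kips/bolt; interior L_c = 3.375 − 1.125 = 2.25, R_n = 52.5 kips/bolt. φR_n = 0.75 × (1×41.016 + 3×52.5) = 148.9 kips.
Tension yield (gross): A_g = 6.375×0.3125 = 1.9922 in². φR_n = 0.90 × 50 × 1.9922 = 89.6 kips.
Governing: min(160.2, 148.9, 89.6) = 89.6 kips → gross-section yield.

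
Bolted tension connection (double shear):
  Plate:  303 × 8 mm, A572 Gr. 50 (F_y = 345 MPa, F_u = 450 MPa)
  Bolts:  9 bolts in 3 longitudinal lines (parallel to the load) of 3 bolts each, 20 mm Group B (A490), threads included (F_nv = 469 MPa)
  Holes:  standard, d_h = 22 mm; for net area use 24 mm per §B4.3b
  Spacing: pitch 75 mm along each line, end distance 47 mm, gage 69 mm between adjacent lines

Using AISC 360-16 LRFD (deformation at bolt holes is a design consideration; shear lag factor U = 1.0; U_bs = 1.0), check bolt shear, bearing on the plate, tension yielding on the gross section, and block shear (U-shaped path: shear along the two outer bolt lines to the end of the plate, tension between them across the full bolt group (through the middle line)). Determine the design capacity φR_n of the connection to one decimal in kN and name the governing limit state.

Bolt shear: A_b = π(20)²/4 = 314.16 mm². φR_n = 0.75 × 469 × 314.16 × 9 × 2 = 1989.1 kN.
Bearing (8 mm plate, F_u = 450 MPa): end bolts L_c = 47 − 22/2 = 36, R_n = min(1.2×36×8×450, 2.4×20×8×450) = 155.52 kN/bolt; interior L_c = 75 − 22 = 53, R_n = 172.8 kN/bolt. φR_n = 0.75 × (3×155.52 + 6×172.8) = 1127.5 kN.
Tension yield (gross): A_g = 303×8 = 2424 mm². φR_n = 0.90 × 345 × 2424 = 752.7 kN.
Block shear: shear path 2×[47+2×75] = 2×197 mm, A_gv = 3152, A_nv = 2×(197 − 2.5×24)×8 = 2192 mm²; tension across gage: (138 − 2×24)×8 = 720 mm². R_n = min(0.6×450×2192, 0.6×345×3152) + 1.0×450×720 = min(591.84, 652.46) + 324 = 915.84 kN. φR_n = 0.75 × 915.84 = 686.9 kN.
Governing: min(1989.1, 1127.5, 752.7, 686.9) = 686.9 kN → block shear.

686.9 kN (block shear governs)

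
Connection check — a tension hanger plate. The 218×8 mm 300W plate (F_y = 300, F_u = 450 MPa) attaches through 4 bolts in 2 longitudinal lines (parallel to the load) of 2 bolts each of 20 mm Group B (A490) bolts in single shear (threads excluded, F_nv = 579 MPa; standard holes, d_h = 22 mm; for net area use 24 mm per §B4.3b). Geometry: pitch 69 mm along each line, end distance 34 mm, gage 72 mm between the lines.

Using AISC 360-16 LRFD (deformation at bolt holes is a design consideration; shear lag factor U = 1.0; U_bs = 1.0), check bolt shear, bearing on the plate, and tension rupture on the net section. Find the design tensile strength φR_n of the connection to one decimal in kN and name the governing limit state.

Bolt shear: A_b = π(20)²/4 = 314.16 mm². φR_n = 0.75 × 579 × 314.16 × 4 × 1 = 545.7 kN.
Bearing (8 mm plate, F_u = 450 MPa): end bolts L_c = 34 − 22/2 = 23, R_n = min(1.2×23×8×450, 2.4×20×8×450) = 99.36 kN/bolt; interior L_c = 69 − 22 = 47, R_n = 172.8 kN/bolt. φR_n = 0.75 × (2×99.36 + 2×172.8) = 408.2 kN.
Tension rupture (net): A_n = (218 − 2×24)×8 = 1360 mm² (U = 1.0, A_e = A_n). φR_n = 0.75 × 450 × 1360 = 459.0 kN.
Governing: min(545.7, 408.2, 459.0) = 408.2 kN → bearing.

408.2 kN (bearing governs)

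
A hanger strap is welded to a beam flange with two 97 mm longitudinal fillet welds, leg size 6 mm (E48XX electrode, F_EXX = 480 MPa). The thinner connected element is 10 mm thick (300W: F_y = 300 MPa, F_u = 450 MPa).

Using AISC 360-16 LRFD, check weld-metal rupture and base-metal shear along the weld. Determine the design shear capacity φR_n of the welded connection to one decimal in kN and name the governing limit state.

177.8 kN (weld metal governs)

Weld metal: throat = 0.707×6 = 4.242 mm, L = 2×97 = 194 mm. φR_n = 0.75 × 0.6 × 480 × 4.242 × 194 = 177.8 kN.
Base metal shear (10 mm plate): yield φR_n = 1.0×0.6×300×10×194 = 349.2 kN; rupture φR_n = 0.75×0.6×450×10×194 = 392.9 kN; take 349.2 kN (yield).
Governing: min(177.8, 349.2) = 177.8 kN → weld metal.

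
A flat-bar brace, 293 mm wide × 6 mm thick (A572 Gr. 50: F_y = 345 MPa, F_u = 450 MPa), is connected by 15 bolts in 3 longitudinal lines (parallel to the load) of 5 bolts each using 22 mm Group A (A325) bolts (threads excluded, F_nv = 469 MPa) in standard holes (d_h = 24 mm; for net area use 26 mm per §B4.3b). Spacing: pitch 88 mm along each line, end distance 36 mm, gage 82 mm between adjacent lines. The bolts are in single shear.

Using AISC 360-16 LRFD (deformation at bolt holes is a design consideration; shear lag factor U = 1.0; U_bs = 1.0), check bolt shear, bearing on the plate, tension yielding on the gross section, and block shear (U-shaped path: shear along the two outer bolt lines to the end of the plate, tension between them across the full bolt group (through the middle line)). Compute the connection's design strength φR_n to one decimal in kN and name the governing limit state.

Bolt shear: A_b = π(22)²/4 = 380.13 mm². φR_n = 0.75 × 469 × 380.13 × 15 × 1 = 2005.7 kN.
Bearing (6 mm plate, F_u = 450 MPa): end bolts L_c = 36 − 24/2 = 24, R_n = min(1.2×24×6×450, 2.4×22×6×450) = 77.76 kN/bolt; interior L_c = 88 − 24 = 64, R_n = 142.56 kN/bolt. φR_n = 0.75 × (3×77.76 + 12×142.56) = 1458.0 kN.
Tension yield (gross): A_g = 293×6 = 1758 mm². φR_n = 0.90 × 345 × 1758 = 545.9 kN.
Block shear: shear path 2×[36+4×88] = 2×388 mm, A_gv = 4656, A_nv = 2×(388 − 4.5×26)×6 = 3252 mm²; tension across gage: (164 − 2×26)×6 = 672 mm². R_n = min(0.6×450×3252, 0.6×345×4656) + 1.0×450×672 = min(878.04, 963.79) + 302.4 = 1180.4 kN. φR_n = 0.75 × 1180.4 = 885.3 kN.
Governing: min(2005.7, 1458.0, 545.9, 885.3) = 545.9 kN → gross-section yield.

545.9 kN (gross-section yield governs)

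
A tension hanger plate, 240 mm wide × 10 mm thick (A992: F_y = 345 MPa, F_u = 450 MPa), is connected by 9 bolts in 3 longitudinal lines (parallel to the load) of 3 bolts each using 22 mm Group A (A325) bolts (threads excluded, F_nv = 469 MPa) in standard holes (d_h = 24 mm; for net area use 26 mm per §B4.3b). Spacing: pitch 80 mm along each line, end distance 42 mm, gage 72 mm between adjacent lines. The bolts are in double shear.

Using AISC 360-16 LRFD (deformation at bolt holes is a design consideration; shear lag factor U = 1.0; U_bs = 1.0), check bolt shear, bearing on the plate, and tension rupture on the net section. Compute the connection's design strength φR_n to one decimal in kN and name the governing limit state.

546.8 kN (net-section rupture governs)

Bolt shear: A_b = π(22)²/4 = 380.13 mm². φR_n = 0.75 × 469 × 380.13 × 9 × 2 = 2406.8 kN.
Bearing (10 mm plate, F_u = 450 MPa): end bolts L_c = 42 − 24/2 = 30, R_n = min(1.2×30×10×450, 2.4×22×10×450) = 162 kN/bolt; interior L_c = 80 − 24 = 56, R_n = 237.6 kN/bolt. φR_n = 0.75 × (3×162 + 6×237.6) = 1433.7 kN.
Tension rupture (net): A_n = (240 − 3×26)×10 = 1620 mm² (U = 1.0, A_e = A_n). φR_n = 0.75 × 450 × 1620 = 546.8 kN.
Governing: min(2406.8, 1433.7, 546.8) = 546.8 kN → net-section rupture.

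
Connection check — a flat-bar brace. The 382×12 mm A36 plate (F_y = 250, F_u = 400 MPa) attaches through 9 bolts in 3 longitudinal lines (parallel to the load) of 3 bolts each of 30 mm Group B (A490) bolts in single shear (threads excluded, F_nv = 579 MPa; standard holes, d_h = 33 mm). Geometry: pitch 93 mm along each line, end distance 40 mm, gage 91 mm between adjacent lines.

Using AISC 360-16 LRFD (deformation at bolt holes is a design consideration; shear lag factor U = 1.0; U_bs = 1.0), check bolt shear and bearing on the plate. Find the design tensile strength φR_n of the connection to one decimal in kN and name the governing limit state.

Bolt shear: A_b = π(30)²/4 = 706.86 mm². φR_n = 0.75 × 579 × 706.86 × 9 × 1 = 2762.6 kN.
Bearing (12 mm plate, F_u = 400 MPa): end bolts L_c = 40 − 33/2 = 23.5, R_n = min(1.2×23.5×12×400, 2.4×30×12×400) = 135.36 kN/bolt; interior L_c = 93 − 33 = 60, R_n = 345.6 kN/bolt. φR_n = 0.75 × (3×135.36 + 6×345.6) = 1859.8 kN.
Governing: min(2762.6, 1859.8) = 1859.8 kN → bearing.

1859.8 kN (bearing governs)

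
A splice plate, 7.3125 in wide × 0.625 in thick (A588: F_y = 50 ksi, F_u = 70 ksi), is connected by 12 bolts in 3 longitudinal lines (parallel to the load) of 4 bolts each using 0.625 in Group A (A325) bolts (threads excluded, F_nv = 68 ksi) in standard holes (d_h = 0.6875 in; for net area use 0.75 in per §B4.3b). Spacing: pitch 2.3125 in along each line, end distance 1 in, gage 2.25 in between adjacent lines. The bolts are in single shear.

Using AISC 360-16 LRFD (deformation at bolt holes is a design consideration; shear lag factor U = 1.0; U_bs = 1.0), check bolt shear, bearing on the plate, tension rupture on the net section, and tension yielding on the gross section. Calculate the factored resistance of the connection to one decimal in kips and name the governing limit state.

166.1 kips (net-section rupture governs)

Bolt shear: A_b = π(0.625)²/4 = 0.3068 in². φR_n = 0.75 × 68 × 0.3068 × 12 × 1 = 187.8 kips.
Bearing (0.625 in plate, F_u = 70 ksi): end bolts L_c = 1 − 0.6875/2 = 0.65625, R_n = min(1.2×0.65625×0.625×70, 2.4×0.625×0.625×70) = 34.453 kips/bolt; interior L_c = 2.3125 − 0.6875 = 1.625, R_n = 65.625 kips/bolt. φR_n = 0.75 × (3×34.453 + 9×65.625) = 520.5 kips.
Tension rupture (net): A_n = (7.3125 − 3×0.75)×0.625 = 3.1641 in² (U = 1.0, A_e = A_n). φR_n = 0.75 × 70 × 3.1641 = 166.1 kips.
Tension yield (gross): A_g = 7.3125×0.625 = 4.5703 in². φR_n = 0.90 × 50 × 4.5703 = 205.7 kips.
Governing: min(187.8, 520.5, 166.1, 205.7) = 166.1 kips → net-section rupture.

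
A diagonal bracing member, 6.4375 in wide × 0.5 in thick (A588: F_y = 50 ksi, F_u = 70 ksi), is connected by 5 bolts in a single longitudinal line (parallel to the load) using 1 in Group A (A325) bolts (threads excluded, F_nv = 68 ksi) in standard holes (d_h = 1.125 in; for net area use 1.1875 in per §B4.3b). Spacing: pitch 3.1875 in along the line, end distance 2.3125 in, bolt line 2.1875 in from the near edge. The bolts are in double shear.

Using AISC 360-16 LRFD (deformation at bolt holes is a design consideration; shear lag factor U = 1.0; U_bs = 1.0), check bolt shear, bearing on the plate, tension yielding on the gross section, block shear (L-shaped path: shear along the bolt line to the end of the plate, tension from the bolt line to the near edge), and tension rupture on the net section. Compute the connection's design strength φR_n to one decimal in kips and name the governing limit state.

Bolt shear: A_b = π(1)²/4 = 0.7854 in². φR_n = 0.75 × 68 × 0.7854 × 5 × 2 = 400.6 kips.
Bearing (0.5 in plate, F_u = 70 ksi): end bolts L_c = 2.3125 − 1.125/2 = 1.75, R_n = min(1.2×1.75×0.5×70, 2.4×1×0.5×70) = 73.5 kips/bolt; interior L_c = 3.1875 − 1.125 = 2.0625, R_n = 84 kips/bolt. φR_n = 0.75 × (1×73.5 + 4×84) = 307.1 kips.
Tension yield (gross): A_g = 6.4375×0.5 = 3.2188 in². φR_n = 0.90 × 50 × 3.2188 = 144.8 kips.
Block shear: shear path 1×[2.3125+4×3.1875] = 1×15.0625 in, A_gv = 7.5313, A_nv = 1×(15.0625 − 4.5×1.1875)×0.5 = 4.8594 in²; tension to near edge: (2.1875 − 0.5×1.1875)×0.5 = 0.79688 in². R_n = min(0.6×70×4.8594, 0.6×50×7.5313) + 1.0×70×0.79688 = min(204.09, 225.94) + 55.782 = 259.87 kips. φR_n = 0.75 × 259.87 = 194.9 kips.
Tension rupture (net): A_n = (6.4375 − 1×1.1875)×0.5 = 2.625 in² (U = 1.0, A_e = A_n). φR_n = 0.75 × 70 × 2.625 = 137.8 kips.
Governing: min(400.6, 307.1, 144.8, 194.9, 137.8) = 137.8 kips → net-section rupture.

137.8 kips (net-section rupture governs)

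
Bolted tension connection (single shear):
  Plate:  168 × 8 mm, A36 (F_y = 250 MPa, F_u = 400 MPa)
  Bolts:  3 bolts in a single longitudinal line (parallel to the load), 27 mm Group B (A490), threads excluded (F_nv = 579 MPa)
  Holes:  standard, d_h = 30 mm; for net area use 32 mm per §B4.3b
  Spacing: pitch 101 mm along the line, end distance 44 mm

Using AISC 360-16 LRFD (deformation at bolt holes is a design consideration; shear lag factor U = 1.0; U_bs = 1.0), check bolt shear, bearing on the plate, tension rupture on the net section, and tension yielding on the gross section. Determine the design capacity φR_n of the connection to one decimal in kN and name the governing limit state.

302.4 kN (gross-section yield governs)

Bolt shear: A_b = π(27)²/4 = 572.56 mm². φR_n = 0.75 × 579 × 572.56 × 3 × 1 = 745.9 kN.
Bearing (8 mm plate, F_u = 400 MPa): end bolts L_c = 44 − 30/2 = 29, R_n = min(1.2×29×8×400, 2.4×27×8×400) = 111.36 kN/bolt; interior L_c = 101 − 30 = 71, R_n = 207.36 kN/bolt. φR_n = 0.75 × (1×111.36 + 2×207.36) = 394.6 kN.
Tension rupture (net): A_n = (168 − 1×32)×8 = 1088 mm² (U = 1.0, A_e = A_n). φR_n = 0.75 × 400 × 1088 = 326.4 kN.
Tension yield (gross): A_g = 168×8 = 1344 mm². φR_n = 0.90 × 250 × 1344 = 302.4 kN.
Governing: min(745.9, 394.6, 326.4, 302.4) = 302.4 kN → gross-section yield.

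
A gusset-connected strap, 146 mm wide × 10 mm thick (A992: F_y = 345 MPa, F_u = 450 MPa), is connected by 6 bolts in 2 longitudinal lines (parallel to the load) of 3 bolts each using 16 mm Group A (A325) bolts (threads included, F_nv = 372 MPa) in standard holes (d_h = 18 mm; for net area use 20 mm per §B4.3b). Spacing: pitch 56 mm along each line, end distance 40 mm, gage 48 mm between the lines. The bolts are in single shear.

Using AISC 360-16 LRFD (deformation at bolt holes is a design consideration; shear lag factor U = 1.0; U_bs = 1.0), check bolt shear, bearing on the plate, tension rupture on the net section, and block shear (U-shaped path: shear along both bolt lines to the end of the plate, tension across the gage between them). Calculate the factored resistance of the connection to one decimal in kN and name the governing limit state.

336.6 kN (bolt shear governs)

Bolt shear: A_b = π(16)²/4 = 201.06 mm². φR_n = 0.75 × 372 × 201.06 × 6 × 1 = 336.6 kN.
Bearing (10 mm plate, F_u = 450 MPa): end bolts L_c = 40 − 18/2 = 31, R_n = min(1.2×31×10×450, 2.4×16×10×450) = 167.4 kN/bolt; interior L_c = 56 − 18 = 38, R_n = 172.8 kN/bolt. φR_n = 0.75 × (2×167.4 + 4×172.8) = 769.5 kN.
Tension rupture (net): A_n = (146 − 2×20)×10 = 1060 mm² (U = 1.0, A_e = A_n). φR_n = 0.75 × 450 × 1060 = 357.8 kN.
Block shear: shear path 2×[40+2×56] = 2×152 mm, A_gv = 3040, A_nv = 2×(152 − 2.5×20)×10 = 2040 mm²; tension across gage: (48 − 1×20)×10 = 280 mm². R_n = min(0.6×450×2040, 0.6×345×3040) + 1.0×450×280 = min(550.8, 629.28) + 126 = 676.8 kN. φR_n = 0.75 × 676.8 = 507.6 kN.
Governing: min(336.6, 769.5, 357.8, 507.6) = 336.6 kN → bolt shear.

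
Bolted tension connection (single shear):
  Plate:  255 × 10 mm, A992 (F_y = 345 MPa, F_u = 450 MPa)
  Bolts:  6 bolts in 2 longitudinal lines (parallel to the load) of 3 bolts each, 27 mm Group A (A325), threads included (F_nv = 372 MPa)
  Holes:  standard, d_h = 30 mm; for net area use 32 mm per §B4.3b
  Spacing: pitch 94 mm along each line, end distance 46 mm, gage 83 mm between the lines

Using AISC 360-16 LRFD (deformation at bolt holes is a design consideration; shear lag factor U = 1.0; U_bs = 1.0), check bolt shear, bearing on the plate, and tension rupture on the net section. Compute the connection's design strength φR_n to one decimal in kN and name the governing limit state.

Bolt shear: A_b = π(27)²/4 = 572.56 mm². φR_n = 0.75 × 372 × 572.56 × 6 × 1 = 958.5 kN.
Bearing (10 mm plate, F_u = 450 MPa): end bolts L_c = 46 − 30/2 = 31, R_n = min(1.2×31×10×450, 2.4×27×10×450) = 167.4 kN/bolt; interior L_c = 94 − 30 = 64, R_n = 291.6 kN/bolt. φR_n = 0.75 × (2×167.4 + 4×291.6) = 1125.9 kN.
Tension rupture (net): A_n = (255 − 2×32)×10 = 1910 mm² (U = 1.0, A_e = A_n). φR_n = 0.75 × 450 × 1910 = 644.6 kN.
Governing: min(958.5, 1125.9, 644.6) = 644.6 kN → net-section rupture.

644.6 kN (net-section rupture governs)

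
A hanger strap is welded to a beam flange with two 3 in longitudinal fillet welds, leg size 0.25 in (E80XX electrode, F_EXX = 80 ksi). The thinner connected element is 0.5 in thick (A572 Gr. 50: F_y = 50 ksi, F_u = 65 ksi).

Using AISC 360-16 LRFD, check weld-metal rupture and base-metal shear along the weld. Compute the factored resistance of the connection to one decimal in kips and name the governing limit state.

Weld metal: throat = 0.707×0.25 = 0.17675 in, L = 2×3 = 6 in. φR_n = 0.75 × 0.6 × 80 × 0.17675 × 6 = 38.2 kips.
Base metal shear (0.5 in plate): yield φR_n = 1.0×0.6×50×0.5×6 = 90.0 kips; rupture φR_n = 0.75×0.6×65×0.5×6 = 87.8 kips; take 87.8 kips (rupture).
Governing: min(38.2, 87.8) = 38.2 kips → weld metal.

38.2 kips (weld metal governs)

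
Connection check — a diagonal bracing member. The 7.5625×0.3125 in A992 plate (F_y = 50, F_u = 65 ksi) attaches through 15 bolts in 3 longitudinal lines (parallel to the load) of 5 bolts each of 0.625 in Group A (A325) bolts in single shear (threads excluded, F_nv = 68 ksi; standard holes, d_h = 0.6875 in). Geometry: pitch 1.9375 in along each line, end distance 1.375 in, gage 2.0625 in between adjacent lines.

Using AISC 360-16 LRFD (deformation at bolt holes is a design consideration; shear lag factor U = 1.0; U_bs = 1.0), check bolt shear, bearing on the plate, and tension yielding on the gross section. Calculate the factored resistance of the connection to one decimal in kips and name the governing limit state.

106.3 kips (gross-section yield governs)

Bolt shear: A_b = π(0.625)²/4 = 0.3068 in². φR_n = 0.75 × 68 × 0.3068 × 15 × 1 = 234.7 kips.
Bearing (0.3125 in plate, F_u = 65 ksi): end bolts L_c = 1.375 − 0.6875/2 = 1.03125, R_n = min(1.2×1.03125×0.3125×65, 2.4×0.625×0.3125×65) = 25.137 kips/bolt; interior L_c = 1.9375 − 0.6875 = 1.25, R_n = 30.469 kips/bolt. φR_n = 0.75 × (3×25.137 + 12×30.469) = 330.8 kips.
Tension yield (gross): A_g = 7.5625×0.3125 = 2.3633 in². φR_n = 0.90 × 50 × 2.3633 = 106.3 kips.
Governing: min(234.7, 330.8, 106.3) = 106.3 kips → gross-section yield.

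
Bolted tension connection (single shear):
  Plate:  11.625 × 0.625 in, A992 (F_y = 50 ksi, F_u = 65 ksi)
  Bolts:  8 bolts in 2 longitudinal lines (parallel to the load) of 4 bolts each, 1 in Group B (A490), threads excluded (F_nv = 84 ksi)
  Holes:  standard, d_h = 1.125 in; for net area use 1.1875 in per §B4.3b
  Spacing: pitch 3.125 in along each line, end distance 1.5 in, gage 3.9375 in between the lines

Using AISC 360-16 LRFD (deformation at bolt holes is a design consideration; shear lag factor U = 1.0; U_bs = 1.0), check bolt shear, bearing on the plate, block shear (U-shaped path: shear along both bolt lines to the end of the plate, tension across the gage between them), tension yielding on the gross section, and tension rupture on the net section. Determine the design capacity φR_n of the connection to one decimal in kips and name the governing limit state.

281.8 kips (net-section rupture governs)

Bolt shear: A_b = π(1)²/4 = 0.7854 in². φR_n = 0.75 × 84 × 0.7854 × 8 × 1 = 395.8 kips.
Bearing (0.625 in plate, F_u = 65 ksi): end bolts L_c = 1.5 − 1.125/2 = 0.9375, R_n = min(1.2×0.9375×0.625×65, 2.4×1×0.625×65) = 45.703 kips/bolt; interior L_c = 3.125 − 1.125 = 2, R_n = 97.5 kips/bolt. φR_n = 0.75 × (2×45.703 + 6×97.5) = 507.3 kips.
Block shear: shear path 2×[1.5+3×3.125] = 2×10.875 in, A_gv = 13.594, A_nv = 2×(10.875 − 3.5×1.1875)×0.625 = 8.3984 in²; tension across gage: (3.9375 − 1×1.1875)×0.625 = 1.7188 in². R_n = min(0.6×65×8.3984, 0.6×50×13.594) + 1.0×65×1.7188 = min(327.54, 407.82) + 111.72 = 439.26 kips. φR_n = 0.75 × 439.26 = 329.4 kips.
Tension yield (gross): A_g = 11.625×0.625 = 7.2656 in². φR_n = 0.90 × 50 × 7.2656 = 327.0 kips.
Tension rupture (net): A_n = (11.625 − 2×1.1875)×0.625 = 5.7813 in² (U = 1.0, A_e = A_n). φR_n = 0.75 × 65 × 5.7813 = 281.8 kips.
Governing: min(395.8, 507.3, 329.4, 327.0, 281.8) = 281.8 kips → net-section rupture.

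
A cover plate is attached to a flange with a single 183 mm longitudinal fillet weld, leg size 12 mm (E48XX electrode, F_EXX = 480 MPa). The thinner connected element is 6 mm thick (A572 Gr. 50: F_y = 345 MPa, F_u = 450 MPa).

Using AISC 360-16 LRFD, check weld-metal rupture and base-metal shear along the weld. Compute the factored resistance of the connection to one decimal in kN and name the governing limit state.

222.3 kN (base-metal shear governs)

Weld metal: throat = 0.707×12 = 8.484 mm, L = 183 mm. φR_n = 0.75 × 0.6 × 480 × 8.484 × 183 = 335.4 kN.
Base metal shear (6 mm plate): yield φR_n = 1.0×0.6×345×6×183 = 227.3 kN; rupture φR_n = 0.75×0.6×450×6×183 = 222.3 kN; take 222.3 kN (rupture).
Governing: min(335.4, 222.3) = 222.3 kN → base-metal shear.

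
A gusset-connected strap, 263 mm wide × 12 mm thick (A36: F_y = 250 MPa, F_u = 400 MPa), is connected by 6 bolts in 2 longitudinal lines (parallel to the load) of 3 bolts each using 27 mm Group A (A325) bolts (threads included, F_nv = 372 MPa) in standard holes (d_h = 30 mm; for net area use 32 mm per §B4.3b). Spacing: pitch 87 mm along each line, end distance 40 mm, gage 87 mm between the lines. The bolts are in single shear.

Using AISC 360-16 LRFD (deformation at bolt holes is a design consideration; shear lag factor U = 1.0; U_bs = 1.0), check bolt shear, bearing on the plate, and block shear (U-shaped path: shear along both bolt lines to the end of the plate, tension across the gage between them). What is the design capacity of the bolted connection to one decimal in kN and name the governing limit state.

775.8 kN (block shear governs)

Bolt shear: A_b = π(27)²/4 = 572.56 mm². φR_n = 0.75 × 372 × 572.56 × 6 × 1 = 958.5 kN.
Bearing (12 mm plate, F_u = 400 MPa): end bolts L_c = 40 − 30/2 = 25, R_n = min(1.2×25×12×400, 2.4×27×12×400) = 144 kN/bolt; interior L_c = 87 − 30 = 57, R_n = 311.04 kN/bolt. φR_n = 0.75 × (2×144 + 4×311.04) = 1149.1 kN.
Block shear: shear path 2×[40+2×87] = 2×214 mm, A_gv = 5136, A_nv = 2×(214 − 2.5×32)×12 = 3216 mm²; tension across gage: (87 − 1×32)×12 = 660 mm². R_n = min(0.6×400×3216, 0.6×250×5136) + 1.0×400×660 = min(771.84, 770.4) + 264 = 1034.4 kN. φR_n = 0.75 × 1034.4 = 775.8 kN.
Governing: min(958.5, 1149.1, 775.8) = 775.8 kN → block shear.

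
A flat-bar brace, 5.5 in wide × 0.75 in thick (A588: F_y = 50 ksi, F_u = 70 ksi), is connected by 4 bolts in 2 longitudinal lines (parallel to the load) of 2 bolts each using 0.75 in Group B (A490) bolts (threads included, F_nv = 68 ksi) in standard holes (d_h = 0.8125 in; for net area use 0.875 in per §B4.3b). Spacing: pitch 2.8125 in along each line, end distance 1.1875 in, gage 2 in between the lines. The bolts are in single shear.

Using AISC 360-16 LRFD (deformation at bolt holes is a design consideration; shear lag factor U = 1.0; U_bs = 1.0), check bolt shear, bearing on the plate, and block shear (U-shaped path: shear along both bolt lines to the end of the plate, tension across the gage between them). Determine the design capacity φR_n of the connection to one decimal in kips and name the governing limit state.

Bolt shear: A_b = π(0.75)²/4 = 0.44179 in². φR_n = 0.75 × 68 × 0.44179 × 4 × 1 = 90.1 kips.
Bearing (0.75 in plate, F_u = 70 ksi): end bolts L_c = 1.1875 − 0.8125/2 = 0.78125, R_n = min(1.2×0.78125×0.75×70, 2.4×0.75×0.75×70) = 49.219 kips/bolt; interior L_c = 2.8125 − 0.8125 = 2, R_n = 94.5 kips/bolt. φR_n = 0.75 × (2×49.219 + 2×94.5) = 215.6 kips.
Block shear: shear path 2×[1.1875+1×2.8125] = 2×4 in, A_gv = 6, A_nv = 2×(4 − 1.5×0.875)×0.75 = 4.0313 in²; tension across gage: (2 − 1×0.875)×0.75 = 0.84375 in². R_n = min(0.6×70×4.0313, 0.6×50×6) + 1.0×70×0.84375 = min(169.31, 180) + 59.063 = 228.37 kips. φR_n = 0.75 × 228.37 = 171.3 kips.
Governing: min(90.1, 215.6, 171.3) = 90.1 kips → bolt shear.

90.1 kips (bolt shear governs)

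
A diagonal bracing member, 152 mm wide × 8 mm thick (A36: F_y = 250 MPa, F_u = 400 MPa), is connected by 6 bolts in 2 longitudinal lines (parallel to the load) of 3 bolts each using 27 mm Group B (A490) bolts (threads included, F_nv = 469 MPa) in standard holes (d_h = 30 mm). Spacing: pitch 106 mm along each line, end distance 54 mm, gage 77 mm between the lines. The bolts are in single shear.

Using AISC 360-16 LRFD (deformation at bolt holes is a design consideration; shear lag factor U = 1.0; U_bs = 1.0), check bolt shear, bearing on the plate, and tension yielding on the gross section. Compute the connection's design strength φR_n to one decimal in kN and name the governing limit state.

273.6 kN (gross-section yield governs)

Bolt shear: A_b = π(27)²/4 = 572.56 mm². φR_n = 0.75 × 469 × 572.56 × 6 × 1 = 1208.4 kN.
Bearing (8 mm plate, F_u = 400 MPa): end bolts L_c = 54 − 30/2 = 39, R_n = min(1.2×39×8×400, 2.4×27×8×400) = 149.76 kN/bolt; interior L_c = 106 − 30 = 76, R_n = 207.36 kN/bolt. φR_n = 0.75 × (2×149.76 + 4×207.36) = 846.7 kN.
Tension yield (gross): A_g = 152×8 = 1216 mm². φR_n = 0.90 × 250 × 1216 = 273.6 kN.
Governing: min(1208.4, 846.7, 273.6) = 273.6 kN → gross-section yield.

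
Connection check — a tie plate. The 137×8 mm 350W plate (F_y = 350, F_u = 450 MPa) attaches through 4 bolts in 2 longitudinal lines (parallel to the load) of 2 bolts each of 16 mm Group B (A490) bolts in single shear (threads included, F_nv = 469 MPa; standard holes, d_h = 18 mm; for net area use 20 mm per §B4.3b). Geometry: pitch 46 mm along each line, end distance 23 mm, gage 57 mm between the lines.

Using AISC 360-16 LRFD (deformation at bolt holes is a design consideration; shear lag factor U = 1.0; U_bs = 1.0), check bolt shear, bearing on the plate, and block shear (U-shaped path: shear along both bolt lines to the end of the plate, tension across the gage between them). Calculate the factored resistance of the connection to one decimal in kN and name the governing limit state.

226.3 kN (block shear governs)

Bolt shear: A_b = π(16)²/4 = 201.06 mm². φR_n = 0.75 × 469 × 201.06 × 4 × 1 = 282.9 kN.
Bearing (8 mm plate, F_u = 450 MPa): end bolts L_c = 23 − 18/2 = 14, R_n = min(1.2×14×8×450, 2.4×16×8×450) = 60.48 kN/bolt; interior L_c = 46 − 18 = 28, R_n = 120.96 kN/bolt. φR_n = 0.75 × (2×60.48 + 2×120.96) = 272.2 kN.
Block shear: shear path 2×[23+1×46] = 2×69 mm, A_gv = 1104, A_nv = 2×(69 − 1.5×20)×8 = 624 mm²; tension across gage: (57 − 1×20)×8 = 296 mm². R_n = min(0.6×450×624, 0.6×350×1104) + 1.0×450×296 = min(168.48, 231.84) + 133.2 = 301.68 kN. φR_n = 0.75 × 301.68 = 226.3 kN.
Governing: min(282.9, 272.2, 226.3) = 226.3 kN → block shear.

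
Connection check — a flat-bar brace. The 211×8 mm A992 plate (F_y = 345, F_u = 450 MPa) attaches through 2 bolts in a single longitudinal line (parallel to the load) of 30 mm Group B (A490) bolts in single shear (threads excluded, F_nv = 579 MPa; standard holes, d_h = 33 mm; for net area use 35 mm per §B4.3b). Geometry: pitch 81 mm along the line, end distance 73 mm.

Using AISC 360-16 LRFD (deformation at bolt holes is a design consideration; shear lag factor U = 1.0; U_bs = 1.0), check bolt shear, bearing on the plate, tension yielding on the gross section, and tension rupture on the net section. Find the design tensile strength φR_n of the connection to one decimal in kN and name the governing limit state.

338.6 kN (bearing governs)

Bolt shear: A_b = π(30)²/4 = 706.86 mm². φR_n = 0.75 × 579 × 706.86 × 2 × 1 = 613.9 kN.
Bearing (8 mm plate, F_u = 450 MPa): end bolts L_c = 73 − 33/2 = 56.5, R_n = min(1.2×56.5×8×450, 2.4×30×8×450) = 244.08 kN/bolt; interior L_c = 81 − 33 = 48, R_n = 207.36 kN/bolt. φR_n = 0.75 × (1×244.08 + 1×207.36) = 338.6 kN.
Tension yield (gross): A_g = 211×8 = 1688 mm². φR_n = 0.90 × 345 × 1688 = 524.1 kN.
Tension rupture (net): A_n = (211 − 1×35)×8 = 1408 mm² (U = 1.0, A_e = A_n). φR_n = 0.75 × 450 × 1408 = 475.2 kN.
Governing: min(613.9, 338.6, 524.1, 475.2) = 338.6 kN → bearing.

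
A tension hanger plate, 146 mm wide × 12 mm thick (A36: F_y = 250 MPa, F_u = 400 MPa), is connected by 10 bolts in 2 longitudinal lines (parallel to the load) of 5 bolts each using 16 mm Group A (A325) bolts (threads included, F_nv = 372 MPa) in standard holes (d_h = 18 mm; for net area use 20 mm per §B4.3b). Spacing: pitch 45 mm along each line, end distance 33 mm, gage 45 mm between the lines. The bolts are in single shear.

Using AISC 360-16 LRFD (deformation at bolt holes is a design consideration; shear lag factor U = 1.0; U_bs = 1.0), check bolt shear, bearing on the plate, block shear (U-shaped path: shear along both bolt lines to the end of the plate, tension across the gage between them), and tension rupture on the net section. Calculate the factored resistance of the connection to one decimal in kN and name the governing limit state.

Bolt shear: A_b = π(16)²/4 = 201.06 mm². φR_n = 0.75 × 372 × 201.06 × 10 × 1 = 561.0 kN.
Bearing (12 mm plate, F_u = 400 MPa): end bolts L_c = 33 − 18/2 = 24, R_n = min(1.2×24×12×400, 2.4×16×12×400) = 138.24 kN/bolt; interior L_c = 45 − 18 = 27, R_n = 155.52 kN/bolt. φR_n = 0.75 × (2×138.24 + 8×155.52) = 1140.5 kN.
Block shear: shear path 2×[33+4×45] = 2×213 mm, A_gv = 5112, A_nv = 2×(213 − 4.5×20)×12 = 2952 mm²; tension across gage: (45 − 1×20)×12 = 300 mm². R_n = min(0.6×400×2952, 0.6×250×5112) + 1.0×400×300 = min(708.48, 766.8) + 120 = 828.48 kN. φR_n = 0.75 × 828.48 = 621.4 kN.
Tension rupture (net): A_n = (146 − 2×20)×12 = 1272 mm² (U = 1.0, A_e = A_n). φR_n = 0.75 × 400 × 1272 = 381.6 kN.
Governing: min(561.0, 1140.5, 621.4, 381.6) = 381.6 kN → net-section rupture.

381.6 kN (net-section rupture governs)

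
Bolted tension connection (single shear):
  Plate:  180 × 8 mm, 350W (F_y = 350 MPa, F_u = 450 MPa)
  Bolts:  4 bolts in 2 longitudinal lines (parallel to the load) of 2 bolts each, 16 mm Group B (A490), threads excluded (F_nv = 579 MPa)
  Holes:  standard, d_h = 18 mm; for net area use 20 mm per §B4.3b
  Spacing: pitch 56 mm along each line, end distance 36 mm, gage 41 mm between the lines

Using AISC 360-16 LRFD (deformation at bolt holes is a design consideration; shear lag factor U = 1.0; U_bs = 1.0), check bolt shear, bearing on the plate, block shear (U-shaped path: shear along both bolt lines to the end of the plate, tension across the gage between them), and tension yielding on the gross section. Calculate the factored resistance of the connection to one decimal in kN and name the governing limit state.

Bolt shear: A_b = π(16)²/4 = 201.06 mm². φR_n = 0.75 × 579 × 201.06 × 4 × 1 = 349.2 kN.
Bearing (8 mm plate, F_u = 450 MPa): end bolts L_c = 36 − 18/2 = 27, R_n = min(1.2×27×8×450, 2.4×16×8×450) = 116.64 kN/bolt; interior L_c = 56 − 18 = 38, R_n = 138.24 kN/bolt. φR_n = 0.75 × (2×116.64 + 2×138.24) = 382.3 kN.
Block shear: shear path 2×[36+1×56] = 2×92 mm, A_gv = 1472, A_nv = 2×(92 − 1.5×20)×8 = 992 mm²; tension across gage: (41 − 1×20)×8 = 168 mm². R_n = min(0.6×450×992, 0.6×350×1472) + 1.0×450×168 = min(267.84, 309.12) + 75.6 = 343.44 kN. φR_n = 0.75 × 343.44 = 257.6 kN.
Tension yield (gross): A_g = 180×8 = 1440 mm². φR_n = 0.90 × 350 × 1440 = 453.6 kN.
Governing: min(349.2, 382.3, 257.6, 453.6) = 257.6 kN → block shear.

257.6 kN (block shear governs)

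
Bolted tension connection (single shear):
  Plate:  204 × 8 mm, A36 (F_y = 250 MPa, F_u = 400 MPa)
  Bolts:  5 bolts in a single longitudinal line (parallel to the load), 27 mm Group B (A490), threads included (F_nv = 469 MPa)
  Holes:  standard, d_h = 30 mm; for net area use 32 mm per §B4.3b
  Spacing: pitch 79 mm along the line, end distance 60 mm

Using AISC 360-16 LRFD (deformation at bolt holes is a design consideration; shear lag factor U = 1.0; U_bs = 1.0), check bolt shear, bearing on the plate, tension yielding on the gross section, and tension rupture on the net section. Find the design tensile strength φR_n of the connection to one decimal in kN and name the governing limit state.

367.2 kN (gross-section yield governs)

Bolt shear: A_b = π(27)²/4 = 572.56 mm². φR_n = 0.75 × 469 × 572.56 × 5 × 1 = 1007.0 kN.
Bearing (8 mm plate, F_u = 400 MPa): end bolts L_c = 60 − 30/2 = 45, R_n = min(1.2×45×8×400, 2.4×27×8×400) = 172.8 kN/bolt; interior L_c = 79 − 30 = 49, R_n = 188.16 kN/bolt. φR_n = 0.75 × (1×172.8 + 4×188.16) = 694.1 kN.
Tension yield (gross): A_g = 204×8 = 1632 mm². φR_n = 0.90 × 250 × 1632 = 367.2 kN.
Tension rupture (net): A_n = (204 − 1×32)×8 = 1376 mm² (U = 1.0, A_e = A_n). φR_n = 0.75 × 400 × 1376 = 412.8 kN.
Governing: min(1007.0, 694.1, 367.2, 412.8) = 367.2 kN → gross-section yield.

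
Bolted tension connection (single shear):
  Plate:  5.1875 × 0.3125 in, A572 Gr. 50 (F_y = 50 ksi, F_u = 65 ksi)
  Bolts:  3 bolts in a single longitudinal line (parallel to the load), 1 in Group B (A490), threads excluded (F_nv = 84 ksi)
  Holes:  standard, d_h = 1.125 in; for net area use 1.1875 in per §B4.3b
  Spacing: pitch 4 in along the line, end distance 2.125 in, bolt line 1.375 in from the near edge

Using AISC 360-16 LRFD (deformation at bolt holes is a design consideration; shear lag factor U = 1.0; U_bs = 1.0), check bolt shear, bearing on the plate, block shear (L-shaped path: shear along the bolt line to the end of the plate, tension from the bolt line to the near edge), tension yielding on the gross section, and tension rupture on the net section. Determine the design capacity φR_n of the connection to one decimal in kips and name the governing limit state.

60.9 kips (net-section rupture governs)

Bolt shear: A_b = π(1)²/4 = 0.7854 in². φR_n = 0.75 × 84 × 0.7854 × 3 × 1 = 148.4 kips.
Bearing (0.3125 in plate, F_u = 65 ksi): end bolts L_c = 2.125 − 1.125/2 = 1.5625, R_n = min(1.2×1.5625×0.3125×65, 2.4×1×0.3125×65) = 38.086 kips/bolt; interior L_c = 4 − 1.125 = 2.875, R_n = 48.75 kips/bolt. φR_n = 0.75 × (1×38.086 + 2×48.75) = 101.7 kips.
Block shear: shear path 1×[2.125+2×4] = 1×10.125 in, A_gv = 3.1641, A_nv = 1×(10.125 − 2.5×1.1875)×0.3125 = 2.2363 in²; tension to near edge: (1.375 − 0.5×1.1875)×0.3125 = 0.24414 in². R_n = min(0.6×65×2.2363, 0.6×50×3.1641) + 1.0×65×0.24414 = min(87.216, 94.923) + 15.869 = 103.09 kips. φR_n = 0.75 × 103.09 = 77.3 kips.
Tension yield (gross): A_g = 5.1875×0.3125 = 1.6211 in². φR_n = 0.90 × 50 × 1.6211 = 72.9 kips.
Tension rupture (net): A_n = (5.1875 − 1×1.1875)×0.3125 = 1.25 in² (U = 1.0, A_e = A_n). φR_n = 0.75 × 65 × 1.25 = 60.9 kips.
Governing: min(148.4, 101.7, 77.3, 72.9, 60.9) = 60.9 kips → net-section rupture.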